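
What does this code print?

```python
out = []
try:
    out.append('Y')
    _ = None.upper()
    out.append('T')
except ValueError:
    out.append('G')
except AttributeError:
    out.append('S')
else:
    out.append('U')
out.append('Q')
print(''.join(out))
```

Execution trace: 'Y' (try body) → 'S' (except AttributeError) → 'Q' (after the try/except). Output: YSQ

Answer: YSQ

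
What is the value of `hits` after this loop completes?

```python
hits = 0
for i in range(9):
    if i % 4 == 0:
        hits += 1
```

Count numbers divisible by 4 in range(9)
`hits` takes the values: 0 → 1 → 2 → 3

Answer: 3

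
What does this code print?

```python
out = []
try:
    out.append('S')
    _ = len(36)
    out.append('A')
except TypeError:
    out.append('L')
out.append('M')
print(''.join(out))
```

Execution trace: 'S' (try body) → 'L' (except TypeError) → 'M' (after the try/except). Output: SLM

Answer: SLM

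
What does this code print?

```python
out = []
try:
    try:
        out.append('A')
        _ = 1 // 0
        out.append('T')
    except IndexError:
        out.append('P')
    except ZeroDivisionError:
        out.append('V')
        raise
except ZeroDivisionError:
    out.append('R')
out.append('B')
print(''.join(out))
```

Execution trace: 'A' (inner try body) → 'V' (inner except ZeroDivisionError) → 'R' (outer except ZeroDivisionError) → 'B' (after the try/except). Output: AVRB

Answer: AVRB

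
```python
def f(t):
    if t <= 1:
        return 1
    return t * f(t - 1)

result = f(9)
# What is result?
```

f(9) = 9 * 8 * 7 * 6 * 5 * 4 * 3 * 2 * 1 = 362880

Answer: 362880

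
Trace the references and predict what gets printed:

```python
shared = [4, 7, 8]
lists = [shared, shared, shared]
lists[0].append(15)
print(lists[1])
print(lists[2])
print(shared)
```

Key concept: list of same reference.
Step by step:
`shared = [4, 7, 8]` → shared = [4, 7, 8]
`lists = [shared, shared, shared]` → lists = [[4, 7, 8], [4, 7, 8], [4, 7, 8]]
`lists[0].append(15)` → shared = [4, 7, 8, 15]; lists = [[4, 7, 8, 15], [4, 7, 8, 15], [4, 7, 8, 15]]
`print(lists[1])` → prints [4, 7, 8, 15]
`print(lists[2])` → prints [4, 7, 8, 15]
`print(shared)` → prints [4, 7, 8, 15]

Answer:
[4, 7, 8, 15]
[4, 7, 8, 15]
[4, 7, 8, 15]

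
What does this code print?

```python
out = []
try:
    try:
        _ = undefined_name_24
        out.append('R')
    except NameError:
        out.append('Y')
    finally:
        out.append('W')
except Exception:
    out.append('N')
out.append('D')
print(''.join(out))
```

Execution trace: 'Y' (inner except NameError) → 'W' (inner finally) → 'D' (after the try/except). Output: YWD

Answer: YWD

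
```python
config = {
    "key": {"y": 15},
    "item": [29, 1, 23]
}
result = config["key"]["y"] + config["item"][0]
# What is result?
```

Trace:
`config = { ...` → config = {'key': {'y': 15}, 'item': [29, 1, 23]}
`result = config["key"]["y"] + config["item"][0]` → result = 44
So result = 44

Answer: 44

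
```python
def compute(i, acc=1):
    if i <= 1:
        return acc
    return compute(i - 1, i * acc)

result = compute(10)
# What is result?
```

Accumulator trace (n, acc): (10, 1) -> (9, 10) -> (8, 90) -> (7, 720) -> (6, 5040) -> (5, 30240) -> (4, 151200) -> (3, 604800) -> (2, 1814400) -> (1, 3628800) -> return 3628800

Answer: 3628800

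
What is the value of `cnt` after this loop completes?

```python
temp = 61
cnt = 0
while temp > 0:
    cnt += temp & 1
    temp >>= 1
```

Count set bits in 61 (binary: 0b111101)
`cnt` takes the values: 0 → 1 → 2 → 3 → 4 → 5

Answer: 5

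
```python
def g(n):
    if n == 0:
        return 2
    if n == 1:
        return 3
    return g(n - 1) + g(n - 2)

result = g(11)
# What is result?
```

Build up from base cases: g(0)=2, g(1)=3, g(2)=5, g(3)=8, g(4)=13, g(5)=21, g(6)=34, ..., g(11)=377

Answer: 377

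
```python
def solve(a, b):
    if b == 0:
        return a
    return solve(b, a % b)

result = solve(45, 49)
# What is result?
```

solve(45, 49) -> solve(49, 45) -> solve(45, 4) -> solve(4, 1) -> solve(1, 0) -> 1

Answer: 1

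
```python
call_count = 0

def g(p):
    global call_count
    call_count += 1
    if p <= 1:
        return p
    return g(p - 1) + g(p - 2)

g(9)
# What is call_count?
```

Calls(p) = 1 + Calls(p-1) + Calls(p-2); Calls(0)=Calls(1)=1. For p=9 this gives 109.

Answer: 109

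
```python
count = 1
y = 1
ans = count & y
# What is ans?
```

Trace:
`count = 1` → count = 1
`y = 1` → y = 1
`ans = count & y` → ans = 1
So ans = 1

Answer: 1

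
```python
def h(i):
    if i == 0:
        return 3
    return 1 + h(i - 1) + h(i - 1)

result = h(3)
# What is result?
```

h(i) = 1 + 2·h(i-1), h(0)=3. Closed form: (3+1)·2^3 - 1 = 31.

Answer: 31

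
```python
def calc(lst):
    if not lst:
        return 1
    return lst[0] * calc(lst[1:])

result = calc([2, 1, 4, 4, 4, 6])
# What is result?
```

Product over [2, 1, 4, 4, 4, 6] = 2 * 1 * 4 * 4 * 4 * 6 = 768

Answer: 768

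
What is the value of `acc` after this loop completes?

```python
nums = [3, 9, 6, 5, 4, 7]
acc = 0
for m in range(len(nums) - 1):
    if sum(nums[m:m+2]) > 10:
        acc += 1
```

Count windows with sum > 10
`acc` takes the values: 0 → 1 → 2 → 3 → 4

Answer: 4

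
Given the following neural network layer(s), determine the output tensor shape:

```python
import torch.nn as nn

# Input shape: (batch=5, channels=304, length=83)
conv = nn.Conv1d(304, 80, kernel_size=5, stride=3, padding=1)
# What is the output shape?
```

Input: (5, 304, 83) -> Output: (5, 80, 27)

Answer: (5, 80, 27)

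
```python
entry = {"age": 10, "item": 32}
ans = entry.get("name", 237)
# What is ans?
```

Trace:
`entry = {"age": 10, "item": 32}` → entry = {'age': 10, 'item': 32}
`ans = entry.get("name", 237)` → ans = 237
So ans = 237

Answer: 237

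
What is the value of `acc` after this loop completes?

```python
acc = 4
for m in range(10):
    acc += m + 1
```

Start at 4, add 1 to 10 = 59
`acc` takes the values: 4 → 5 → 7 → 10 → 14 → 19 → 25 → 32 → 40 → 49 → 59

Answer: 59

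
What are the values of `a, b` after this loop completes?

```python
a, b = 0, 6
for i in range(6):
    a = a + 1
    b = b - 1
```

a goes 0→6, b goes 6→0
`a, b` takes the values: (0, 6) → (1, 6) → (1, 5) → (2, 5) → (2, 4) → (3, 4) → (3, 3) → (4, 3) → (4, 2) → (5, 2) → (5, 1) → (6, 1) → (6, 0)

Answer: 6, 0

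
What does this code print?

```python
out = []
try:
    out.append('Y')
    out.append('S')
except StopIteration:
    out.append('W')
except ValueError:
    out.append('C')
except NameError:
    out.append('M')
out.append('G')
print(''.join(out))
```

Execution trace: 'Y' (try body) → 'S' (try body, no exception) → 'G' (after the try/except). Output: YSG

Answer: YSG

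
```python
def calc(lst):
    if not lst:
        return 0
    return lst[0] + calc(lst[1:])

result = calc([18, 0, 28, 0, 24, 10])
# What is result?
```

18 + 0 + 28 + 0 + 24 + 10 + 0 = 80

Answer: 80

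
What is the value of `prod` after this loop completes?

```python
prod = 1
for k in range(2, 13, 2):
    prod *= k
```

Product of even numbers 2 to 12
`prod` takes the values: 1 → 2 → 8 → 48 → 384 → 3840 → 46080

Answer: 46080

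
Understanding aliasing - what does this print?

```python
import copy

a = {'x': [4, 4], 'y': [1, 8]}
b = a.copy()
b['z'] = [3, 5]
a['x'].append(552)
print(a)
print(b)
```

Key concept: shallow copy of dict with mutable values.
Step by step:
`a = {'x': [4, 4], 'y': [1, 8]}` → a = {'x': [4, 4], 'y': [1, 8]}
`b = a.copy()` → b = {'x': [4, 4], 'y': [1, 8]}
`b['z'] = [3, 5]` → b = {'x': [4, 4], 'y': [1, 8], 'z': [3, 5]}
`a['x'].append(552)` → a = {'x': [4, 4, 552], 'y': [1, 8]}; b = {'x': [4, 4, 552], 'y': [1, 8], 'z': [3, 5]}
`print(a)` → prints {'x': [4, 4, 552], 'y': [1, 8]}
`print(b)` → prints {'x': [4, 4, 552], 'y': [1, 8], 'z': [3, 5]}

Answer:
{'x': [4, 4, 552], 'y': [1, 8]}
{'x': [4, 4, 552], 'y': [1, 8], 'z': [3, 5]}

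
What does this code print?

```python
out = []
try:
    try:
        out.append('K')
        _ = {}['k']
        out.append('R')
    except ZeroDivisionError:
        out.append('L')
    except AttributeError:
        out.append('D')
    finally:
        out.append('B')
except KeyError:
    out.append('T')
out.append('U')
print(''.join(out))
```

Execution trace: 'K' (try body) → 'B' (finally) → 'T' (outer except KeyError) → 'U' (after the try/except). Output: KBTU

Answer: KBTU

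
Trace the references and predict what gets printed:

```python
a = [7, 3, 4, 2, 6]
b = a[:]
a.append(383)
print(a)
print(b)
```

Key concept: slice [:] creates copy.
Step by step:
`a = [7, 3, 4, 2, 6]` → a = [7, 3, 4, 2, 6]
`b = a[:]` → b = [7, 3, 4, 2, 6]
`a.append(383)` → a = [7, 3, 4, 2, 6, 383]
`print(a)` → prints [7, 3, 4, 2, 6, 383]
`print(b)` → prints [7, 3, 4, 2, 6]

Answer:
[7, 3, 4, 2, 6, 383]
[7, 3, 4, 2, 6]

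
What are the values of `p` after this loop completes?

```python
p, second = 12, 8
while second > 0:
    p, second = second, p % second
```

GCD of 12 and 8
`p` takes the values: 12 → 8 → 4

Answer: 4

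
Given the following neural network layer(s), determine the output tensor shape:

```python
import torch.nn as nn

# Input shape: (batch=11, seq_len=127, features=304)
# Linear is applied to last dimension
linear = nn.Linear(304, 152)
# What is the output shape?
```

Input: (11, 127, 304) -> Output: (11, 127, 152)

Answer: (11, 127, 152)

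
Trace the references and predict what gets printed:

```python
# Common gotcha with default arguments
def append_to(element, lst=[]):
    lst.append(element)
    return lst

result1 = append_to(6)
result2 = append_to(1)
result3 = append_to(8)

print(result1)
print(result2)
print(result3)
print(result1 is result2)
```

Key concept: mutable default argument gotcha.
Step by step:
`result1 = append_to(6)` → result1 = [6]
`result2 = append_to(1)` → result1 = [6, 1] (same object as result2); result2 = [6, 1] (same object as result1)
`result3 = append_to(8)` → result1 = [6, 1, 8] (same object as result2, result3); result2 = [6, 1, 8] (same object as result1, result3); result3 = [6, 1, 8] (same object as result1, result2)
`print(result1)` → prints [6, 1, 8]
`print(result2)` → prints [6, 1, 8]
`print(result3)` → prints [6, 1, 8]
`print(result1 is result2)` → prints True

Answer:
[6, 1, 8]
[6, 1, 8]
[6, 1, 8]
True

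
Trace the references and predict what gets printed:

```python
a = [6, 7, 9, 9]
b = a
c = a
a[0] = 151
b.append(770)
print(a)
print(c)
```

Key concept: multiple aliases.
Step by step:
`a = [6, 7, 9, 9]` → a = [6, 7, 9, 9]
`b = a` → b = [6, 7, 9, 9] (same object as a)
`c = a` → c = [6, 7, 9, 9] (same object as a, b)
`a[0] = 151` → a = [151, 7, 9, 9] (same object as b, c); b = [151, 7, 9, 9] (same object as a, c); c = [151, 7, 9, 9] (same object as a, b)
`b.append(770)` → a = [151, 7, 9, 9, 770] (same object as b, c); b = [151, 7, 9, 9, 770] (same object as a, c); c = [151, 7, 9, 9, 770] (same object as a, b)
`print(a)` → prints [151, 7, 9, 9, 770]
`print(c)` → prints [151, 7, 9, 9, 770]

Answer:
[151, 7, 9, 9, 770]
[151, 7, 9, 9, 770]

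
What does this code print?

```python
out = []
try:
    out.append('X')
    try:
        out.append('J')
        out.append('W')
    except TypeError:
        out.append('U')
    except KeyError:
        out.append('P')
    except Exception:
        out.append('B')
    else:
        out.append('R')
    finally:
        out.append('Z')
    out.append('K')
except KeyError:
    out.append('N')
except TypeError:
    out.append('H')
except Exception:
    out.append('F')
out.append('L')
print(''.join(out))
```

Execution trace: 'X' (try body) → 'J' (inner try body) → 'W' (inner try body, no exception) → 'R' (inner else) → 'Z' (inner finally) → 'K' (try body, no exception) → 'L' (after the try/except). Output: XJWRZKL

Answer: XJWRZKL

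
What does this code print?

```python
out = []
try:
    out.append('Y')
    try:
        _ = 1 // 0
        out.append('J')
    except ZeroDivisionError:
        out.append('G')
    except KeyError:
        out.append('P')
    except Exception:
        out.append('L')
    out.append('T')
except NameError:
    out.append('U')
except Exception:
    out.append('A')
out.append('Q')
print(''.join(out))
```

Execution trace: 'Y' (try body) → 'G' (inner except ZeroDivisionError) → 'T' (try body, no exception) → 'Q' (after the try/except). Output: YGTQ

Answer: YGTQ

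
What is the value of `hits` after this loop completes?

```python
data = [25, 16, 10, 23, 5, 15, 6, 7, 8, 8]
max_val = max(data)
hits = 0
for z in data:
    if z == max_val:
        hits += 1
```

Count of max value 25 in [25, 16, 10, 23, 5, 15, 6, 7, 8, 8]
`hits` takes the values: 0 → 1

Answer: 1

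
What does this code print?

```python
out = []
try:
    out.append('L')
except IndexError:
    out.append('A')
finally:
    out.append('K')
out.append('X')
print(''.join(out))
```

Execution trace: 'L' (try body, no exception) → 'K' (finally) → 'X' (after the try/except). Output: LKX

Answer: LKX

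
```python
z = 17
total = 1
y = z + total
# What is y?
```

Trace:
`z = 17` → z = 17
`total = 1` → total = 1
`y = z + total` → y = 18
So y = 18

Answer: 18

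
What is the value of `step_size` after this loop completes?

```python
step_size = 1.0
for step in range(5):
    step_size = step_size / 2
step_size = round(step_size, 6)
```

Halving LR 5 times: 1 / 2^5
`step_size` takes the values: 1.0 → 0.5 → 0.25 → 0.125 → 0.0625 → 0.03125

Answer: 0.03125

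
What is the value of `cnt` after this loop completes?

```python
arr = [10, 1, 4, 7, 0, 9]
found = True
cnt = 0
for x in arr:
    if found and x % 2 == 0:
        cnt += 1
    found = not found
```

Count even values at even positions
`cnt` takes the values: 0 → 1 → 2 → 3

Answer: 3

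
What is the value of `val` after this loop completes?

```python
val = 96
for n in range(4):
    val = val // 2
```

Halve 4 times: 96 // 2^4 = 6
`val` takes the values: 96 → 48 → 24 → 12 → 6

Answer: 6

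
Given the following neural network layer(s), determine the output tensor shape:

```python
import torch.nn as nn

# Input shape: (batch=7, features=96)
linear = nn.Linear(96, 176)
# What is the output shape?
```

Input: (7, 96) -> Output: (7, 176)

Answer: (7, 176)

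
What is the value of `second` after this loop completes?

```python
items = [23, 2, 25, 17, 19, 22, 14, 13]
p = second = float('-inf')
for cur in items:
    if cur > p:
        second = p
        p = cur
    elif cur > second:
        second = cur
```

Second largest (with repeats) in [23, 2, 25, 17, 19, 22, 14, 13]
`second` takes the values: -inf → 2 → 23

Answer: 23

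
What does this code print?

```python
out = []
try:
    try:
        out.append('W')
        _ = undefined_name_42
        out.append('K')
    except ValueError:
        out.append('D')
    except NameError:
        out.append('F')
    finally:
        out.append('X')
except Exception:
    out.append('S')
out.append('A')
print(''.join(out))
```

Execution trace: 'W' (inner try body) → 'F' (inner except NameError) → 'X' (inner finally) → 'A' (after the try/except). Output: WFXA

Answer: WFXA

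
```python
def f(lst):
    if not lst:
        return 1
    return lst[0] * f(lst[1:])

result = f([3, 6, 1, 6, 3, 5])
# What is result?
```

Product over [3, 6, 1, 6, 3, 5] = 3 * 6 * 1 * 6 * 3 * 5 = 1620

Answer: 1620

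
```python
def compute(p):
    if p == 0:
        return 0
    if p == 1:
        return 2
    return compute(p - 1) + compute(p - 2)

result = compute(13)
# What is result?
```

Build up from base cases: compute(0)=0, compute(1)=2, compute(2)=2, compute(3)=4, compute(4)=6, compute(5)=10, compute(6)=16, ..., compute(13)=466

Answer: 466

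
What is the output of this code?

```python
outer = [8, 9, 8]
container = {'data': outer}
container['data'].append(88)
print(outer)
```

Key concept: dict holds reference to list.
Step by step:
`outer = [8, 9, 8]` → outer = [8, 9, 8]
`container = {'data': outer}` → container = {'data': [8, 9, 8]}
`container['data'].append(88)` → outer = [8, 9, 8, 88]; container = {'data': [8, 9, 8, 88]}
`print(outer)` → prints [8, 9, 8, 88]

Answer: [8, 9, 8, 88]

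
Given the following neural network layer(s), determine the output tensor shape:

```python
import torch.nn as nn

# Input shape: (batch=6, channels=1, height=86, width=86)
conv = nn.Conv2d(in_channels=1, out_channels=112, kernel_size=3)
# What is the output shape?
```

Input: (6, 1, 86, 86) -> Output: (6, 112, 84, 84)

Answer: (6, 112, 84, 84)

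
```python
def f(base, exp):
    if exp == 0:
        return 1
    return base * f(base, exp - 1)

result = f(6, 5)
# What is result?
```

f(6, 5) = 6 * 6 * 6 * 6 * 6 = 7776

Answer: 7776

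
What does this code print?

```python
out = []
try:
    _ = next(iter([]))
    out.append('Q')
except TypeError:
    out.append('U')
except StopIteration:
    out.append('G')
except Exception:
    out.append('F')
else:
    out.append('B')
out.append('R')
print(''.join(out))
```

Execution trace: 'G' (except StopIteration) → 'R' (after the try/except). Output: GR

Answer: GR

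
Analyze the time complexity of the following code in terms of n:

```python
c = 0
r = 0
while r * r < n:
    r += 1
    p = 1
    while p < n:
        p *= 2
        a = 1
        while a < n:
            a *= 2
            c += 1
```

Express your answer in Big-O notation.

Each loop level contributes: √n × log n × log n. Multiplying the contributions gives O(√n log² n).

Answer: O(√n log² n)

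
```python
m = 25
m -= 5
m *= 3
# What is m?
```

Trace:
`m = 25` → m = 25
`m -= 5` → m = 20
`m *= 3` → m = 60
So m = 60

Answer: 60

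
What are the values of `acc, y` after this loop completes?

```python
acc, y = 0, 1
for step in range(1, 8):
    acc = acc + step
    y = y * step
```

Sum and factorial of 1 to 7
`acc, y` takes the values: (0, 1) → (1, 1) → (3, 1) → (3, 2) → (6, 2) → (6, 6) → (10, 6) → (10, 24) → (15, 24) → (15, 120) → (21, 120) → (21, 720) → (28, 720) → (28, 5040)

Answer: 28, 5040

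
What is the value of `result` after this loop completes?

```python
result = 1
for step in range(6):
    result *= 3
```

3^6 = 729
`result` takes the values: 1 → 3 → 9 → 27 → 81 → 243 → 729

Answer: 729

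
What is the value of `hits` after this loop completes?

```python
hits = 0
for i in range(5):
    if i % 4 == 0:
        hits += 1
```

Count numbers divisible by 4 in range(5)
`hits` takes the values: 0 → 1 → 2

Answer: 2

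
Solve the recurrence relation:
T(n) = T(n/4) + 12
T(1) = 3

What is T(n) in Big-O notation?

Each step divides n by 4 and adds 12. After log_4(n) steps we reach T(1)=3. So T(n) = 12·log_4(n) + 3 = O(log n).

Answer: O(log n)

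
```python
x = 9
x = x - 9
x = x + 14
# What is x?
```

Trace:
`x = 9` → x = 9
`x = x - 9` → x = 0
`x = x + 14` → x = 14
So x = 14

Answer: 14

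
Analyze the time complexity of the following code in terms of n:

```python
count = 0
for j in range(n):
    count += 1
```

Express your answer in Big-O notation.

Each loop level contributes: n. Multiplying the contributions gives O(n).

Answer: O(n)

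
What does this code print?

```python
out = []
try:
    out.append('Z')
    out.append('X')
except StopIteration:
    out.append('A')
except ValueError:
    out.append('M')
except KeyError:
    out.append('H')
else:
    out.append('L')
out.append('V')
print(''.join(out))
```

Execution trace: 'Z' (try body) → 'X' (try body, no exception) → 'L' (else) → 'V' (after the try/except). Output: ZXLV

Answer: ZXLV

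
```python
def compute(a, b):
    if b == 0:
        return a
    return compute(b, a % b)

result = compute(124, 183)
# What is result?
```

compute(124, 183) -> compute(183, 124) -> compute(124, 59) -> compute(59, 6) -> compute(6, 5) -> compute(5, 1) -> compute(1, 0) -> 1

Answer: 1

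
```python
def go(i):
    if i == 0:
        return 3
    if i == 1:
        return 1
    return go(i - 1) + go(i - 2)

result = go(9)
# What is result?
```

Build up from base cases: go(0)=3, go(1)=1, go(2)=4, go(3)=5, go(4)=9, go(5)=14, go(6)=23, ..., go(9)=97

Answer: 97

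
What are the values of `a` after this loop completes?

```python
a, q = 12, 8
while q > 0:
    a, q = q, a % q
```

GCD of 12 and 8
`a` takes the values: 12 → 8 → 4

Answer: 4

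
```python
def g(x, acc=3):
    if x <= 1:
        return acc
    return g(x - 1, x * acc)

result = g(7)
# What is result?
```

Accumulator trace (n, acc): (7, 3) -> (6, 21) -> (5, 126) -> (4, 630) -> (3, 2520) -> (2, 7560) -> (1, 15120) -> return 15120

Answer: 15120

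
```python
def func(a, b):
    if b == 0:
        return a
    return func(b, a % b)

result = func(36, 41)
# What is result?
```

func(36, 41) -> func(41, 36) -> func(36, 5) -> func(5, 1) -> func(1, 0) -> 1

Answer: 1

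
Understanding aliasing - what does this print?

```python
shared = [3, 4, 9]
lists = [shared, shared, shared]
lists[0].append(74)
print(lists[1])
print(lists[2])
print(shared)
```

Key concept: list of same reference.
Step by step:
`shared = [3, 4, 9]` → shared = [3, 4, 9]
`lists = [shared, shared, shared]` → lists = [[3, 4, 9], [3, 4, 9], [3, 4, 9]]
`lists[0].append(74)` → shared = [3, 4, 9, 74]; lists = [[3, 4, 9, 74], [3, 4, 9, 74], [3, 4, 9, 74]]
`print(lists[1])` → prints [3, 4, 9, 74]
`print(lists[2])` → prints [3, 4, 9, 74]
`print(shared)` → prints [3, 4, 9, 74]

Answer:
[3, 4, 9, 74]
[3, 4, 9, 74]
[3, 4, 9, 74]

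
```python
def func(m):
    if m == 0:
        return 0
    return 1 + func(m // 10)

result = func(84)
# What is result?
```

Count of digits of 84: 2

Answer: 2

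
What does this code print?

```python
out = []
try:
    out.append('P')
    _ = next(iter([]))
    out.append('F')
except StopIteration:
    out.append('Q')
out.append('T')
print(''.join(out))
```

Execution trace: 'P' (try body) → 'Q' (except StopIteration) → 'T' (after the try/except). Output: PQT

Answer: PQT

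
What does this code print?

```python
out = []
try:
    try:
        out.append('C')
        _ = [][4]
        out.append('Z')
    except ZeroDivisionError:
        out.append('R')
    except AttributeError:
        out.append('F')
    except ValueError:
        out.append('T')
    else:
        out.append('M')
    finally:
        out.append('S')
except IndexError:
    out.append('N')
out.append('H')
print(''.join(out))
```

Execution trace: 'C' (try body) → 'S' (finally) → 'N' (outer except IndexError) → 'H' (after the try/except). Output: CSNH

Answer: CSNH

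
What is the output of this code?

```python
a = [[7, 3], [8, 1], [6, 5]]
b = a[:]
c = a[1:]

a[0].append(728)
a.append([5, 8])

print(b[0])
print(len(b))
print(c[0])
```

Key concept: slice with nested mutation.
Step by step:
`a = [[7, 3], [8, 1], [6, 5]]` → a = [[7, 3], [8, 1], [6, 5]]
`b = a[:]` → b = [[7, 3], [8, 1], [6, 5]]
`c = a[1:]` → c = [[8, 1], [6, 5]]
`a[0].append(728)` → a = [[7, 3, 728], [8, 1], [6, 5]]; b = [[7, 3, 728], [8, 1], [6, 5]]
`a.append([5, 8])` → a = [[7, 3, 728], [8, 1], [6, 5], [5, 8]]
`print(b[0])` → prints [7, 3, 728]
`print(len(b))` → prints 3
`print(c[0])` → prints [8, 1]

Answer:
[7, 3, 728]
3
[8, 1]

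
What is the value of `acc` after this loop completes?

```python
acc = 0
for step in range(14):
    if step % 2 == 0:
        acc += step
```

Sum of even numbers 0 to 13
`acc` takes the values: 0 → 2 → 6 → 12 → 20 → 30 → 42

Answer: 42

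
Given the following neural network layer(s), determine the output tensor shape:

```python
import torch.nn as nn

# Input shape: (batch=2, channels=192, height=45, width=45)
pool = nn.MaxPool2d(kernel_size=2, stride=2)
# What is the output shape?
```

Input: (2, 192, 45, 45) -> Output: (2, 192, 22, 22)

Answer: (2, 192, 22, 22)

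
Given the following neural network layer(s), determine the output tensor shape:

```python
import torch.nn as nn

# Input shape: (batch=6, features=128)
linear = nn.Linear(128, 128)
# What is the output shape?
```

Input: (6, 128) -> Output: (6, 128)

Answer: (6, 128)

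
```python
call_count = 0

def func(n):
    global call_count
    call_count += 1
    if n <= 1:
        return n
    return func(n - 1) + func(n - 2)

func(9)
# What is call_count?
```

Calls(n) = 1 + Calls(n-1) + Calls(n-2); Calls(0)=Calls(1)=1. For n=9 this gives 109.

Answer: 109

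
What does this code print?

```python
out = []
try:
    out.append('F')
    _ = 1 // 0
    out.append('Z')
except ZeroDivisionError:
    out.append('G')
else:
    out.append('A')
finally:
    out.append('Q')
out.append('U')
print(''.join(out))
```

Execution trace: 'F' (try body) → 'G' (except ZeroDivisionError) → 'Q' (finally) → 'U' (after the try/except). Output: FGQU

Answer: FGQU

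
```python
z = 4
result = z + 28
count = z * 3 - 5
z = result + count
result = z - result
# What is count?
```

Trace:
`z = 4` → z = 4
`result = z + 28` → result = 32
`count = z * 3 - 5` → count = 7
`z = result + count` → z = 39
`result = z - result` → result = 7
So count = 7

Answer: 7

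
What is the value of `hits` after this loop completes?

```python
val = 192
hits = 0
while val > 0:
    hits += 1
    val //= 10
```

Count digits by repeated division by 10
`hits` takes the values: 0 → 1 → 2 → 3

Answer: 3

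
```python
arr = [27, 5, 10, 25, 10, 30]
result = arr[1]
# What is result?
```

Trace:
`arr = [27, 5, 10, 25, 10, 30]` → arr = [27, 5, 10, 25, 10, 30]
`result = arr[1]` → result = 5
So result = 5

Answer: 5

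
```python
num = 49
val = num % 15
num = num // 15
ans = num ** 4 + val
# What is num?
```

Trace:
`num = 49` → num = 49
`val = num % 15` → val = 4
`num = num // 15` → num = 3
`ans = num ** 4 + val` → ans = 85
So num = 3

Answer: 3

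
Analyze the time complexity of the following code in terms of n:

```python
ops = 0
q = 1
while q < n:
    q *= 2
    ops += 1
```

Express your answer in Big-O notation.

Each loop level contributes: log n. Multiplying the contributions gives O(log n).

Answer: O(log n)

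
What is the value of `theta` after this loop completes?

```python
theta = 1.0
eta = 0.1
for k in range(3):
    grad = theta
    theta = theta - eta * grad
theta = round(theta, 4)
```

Gradient descent: w = 1.0 * (1 - 0.1)^3
`theta` takes the values: 1.0 → 0.9 → 0.81 → 0.729

Answer: 0.729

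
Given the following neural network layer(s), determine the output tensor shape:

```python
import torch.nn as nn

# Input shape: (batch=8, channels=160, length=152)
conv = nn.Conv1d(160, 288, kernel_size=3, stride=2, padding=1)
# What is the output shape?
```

Input: (8, 160, 152) -> Output: (8, 288, 76)

Answer: (8, 288, 76)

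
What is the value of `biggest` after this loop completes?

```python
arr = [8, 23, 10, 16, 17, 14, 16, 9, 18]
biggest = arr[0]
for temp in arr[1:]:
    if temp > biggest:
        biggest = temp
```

Maximum of [8, 23, 10, 16, 17, 14, 16, 9, 18]
`biggest` takes the values: 8 → 23

Answer: 23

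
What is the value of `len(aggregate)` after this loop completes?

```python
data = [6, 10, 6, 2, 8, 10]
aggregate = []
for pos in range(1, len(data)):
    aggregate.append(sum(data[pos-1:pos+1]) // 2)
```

Number of 2-element averages
`aggregate` takes the values: [] → [8] → [8, 8] → [8, 8, 4] → [8, 8, 4, 5] → [8, 8, 4, 5, 9]
So `len(aggregate)` = 5

Answer: 5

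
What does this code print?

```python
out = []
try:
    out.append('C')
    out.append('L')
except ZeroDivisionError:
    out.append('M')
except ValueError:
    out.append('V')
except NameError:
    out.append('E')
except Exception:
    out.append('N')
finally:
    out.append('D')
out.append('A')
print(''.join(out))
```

Execution trace: 'C' (try body) → 'L' (try body, no exception) → 'D' (finally) → 'A' (after the try/except). Output: CLDA

Answer: CLDA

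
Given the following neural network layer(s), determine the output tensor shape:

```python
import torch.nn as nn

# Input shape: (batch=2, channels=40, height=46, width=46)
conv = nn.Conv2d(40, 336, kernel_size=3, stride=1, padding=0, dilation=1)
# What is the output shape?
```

Input: (2, 40, 46, 46) -> Output: (2, 336, 44, 44)

Answer: (2, 336, 44, 44)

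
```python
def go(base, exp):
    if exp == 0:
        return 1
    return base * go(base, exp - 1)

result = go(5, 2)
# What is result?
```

go(5, 2) = 5 * 5 = 25

Answer: 25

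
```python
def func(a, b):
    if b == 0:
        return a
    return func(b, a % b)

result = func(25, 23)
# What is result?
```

func(25, 23) -> func(23, 2) -> func(2, 1) -> func(1, 0) -> 1

Answer: 1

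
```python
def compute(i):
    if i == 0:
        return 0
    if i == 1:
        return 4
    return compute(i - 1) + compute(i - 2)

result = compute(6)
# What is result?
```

Build up from base cases: compute(0)=0, compute(1)=4, compute(2)=4, compute(3)=8, compute(4)=12, compute(5)=20, compute(6)=32

Answer: 32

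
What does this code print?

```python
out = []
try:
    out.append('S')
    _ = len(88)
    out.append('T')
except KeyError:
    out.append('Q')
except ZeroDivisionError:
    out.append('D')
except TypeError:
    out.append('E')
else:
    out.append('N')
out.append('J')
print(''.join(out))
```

Execution trace: 'S' (try body) → 'E' (except TypeError) → 'J' (after the try/except). Output: SEJ

Answer: SEJ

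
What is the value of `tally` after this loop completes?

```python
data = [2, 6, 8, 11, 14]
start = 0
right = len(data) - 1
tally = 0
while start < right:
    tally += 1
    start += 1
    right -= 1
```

Iterations until pointers meet (list length 5)
`tally` takes the values: 0 → 1 → 2

Answer: 2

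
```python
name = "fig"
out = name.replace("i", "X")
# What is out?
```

Trace:
`name = "fig"` → name = 'fig'
`out = name.replace("i", "X")` → out = 'fXg'
So out = 'fXg'

Answer: 'fXg'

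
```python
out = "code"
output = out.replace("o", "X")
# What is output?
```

Trace:
`out = "code"` → out = 'code'
`output = out.replace("o", "X")` → output = 'cXde'
So output = 'cXde'

Answer: 'cXde'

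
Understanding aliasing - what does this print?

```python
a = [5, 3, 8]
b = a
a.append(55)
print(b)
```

Key concept: basic list aliasing.
Step by step:
`a = [5, 3, 8]` → a = [5, 3, 8]
`b = a` → b = [5, 3, 8] (same object as a)
`a.append(55)` → a = [5, 3, 8, 55] (same object as b); b = [5, 3, 8, 55] (same object as a)
`print(b)` → prints [5, 3, 8, 55]

Answer: [5, 3, 8, 55]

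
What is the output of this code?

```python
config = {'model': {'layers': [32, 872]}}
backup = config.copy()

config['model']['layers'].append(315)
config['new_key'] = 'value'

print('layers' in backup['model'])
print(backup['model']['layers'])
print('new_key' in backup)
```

Key concept: shallow copy gotcha with nested dict.
Step by step:
`config = {'model': {'layers': [32, 872]}}` → config = {'model': {'layers': [32, 872]}}
`backup = config.copy()` → backup = {'model': {'layers': [32, 872]}}
`config['model']['layers'].append(315)` → config = {'model': {'layers': [32, 872, 315]}}; backup = {'model': {'layers': [32, 872, 315]}}
`config['new_key'] = 'value'` → config = {'model': {'layers': [32, 872, 315]}, 'new_key': 'value'}
`print('layers' in backup['model'])` → prints True
`print(backup['model']['layers'])` → prints [32, 872, 315]
`print('new_key' in backup)` → prints False

Answer:
True
[32, 872, 315]
False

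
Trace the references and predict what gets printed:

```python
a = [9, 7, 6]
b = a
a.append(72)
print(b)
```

Key concept: basic list aliasing.
Step by step:
`a = [9, 7, 6]` → a = [9, 7, 6]
`b = a` → b = [9, 7, 6] (same object as a)
`a.append(72)` → a = [9, 7, 6, 72] (same object as b); b = [9, 7, 6, 72] (same object as a)
`print(b)` → prints [9, 7, 6, 72]

Answer: [9, 7, 6, 72]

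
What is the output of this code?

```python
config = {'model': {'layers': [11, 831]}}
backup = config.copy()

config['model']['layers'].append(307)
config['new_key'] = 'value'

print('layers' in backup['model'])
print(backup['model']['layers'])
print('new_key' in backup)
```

Key concept: shallow copy gotcha with nested dict.
Step by step:
`config = {'model': {'layers': [11, 831]}}` → config = {'model': {'layers': [11, 831]}}
`backup = config.copy()` → backup = {'model': {'layers': [11, 831]}}
`config['model']['layers'].append(307)` → config = {'model': {'layers': [11, 831, 307]}}; backup = {'model': {'layers': [11, 831, 307]}}
`config['new_key'] = 'value'` → config = {'model': {'layers': [11, 831, 307]}, 'new_key': 'value'}
`print('layers' in backup['model'])` → prints True
`print(backup['model']['layers'])` → prints [11, 831, 307]
`print('new_key' in backup)` → prints False

Answer:
True
[11, 831, 307]
False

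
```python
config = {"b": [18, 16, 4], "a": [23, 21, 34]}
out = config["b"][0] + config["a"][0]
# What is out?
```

Trace:
`config = {"b": [18, 16, 4], "a": [23, 21, 34]}` → config = {'b': [18, 16, 4], 'a': [23, 21, 34]}
`out = config["b"][0] + config["a"][0]` → out = 41
So out = 41

Answer: 41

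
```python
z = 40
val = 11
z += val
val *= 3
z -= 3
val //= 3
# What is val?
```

Trace:
`z = 40` → z = 40
`val = 11` → val = 11
`z += val` → z = 51
`val *= 3` → val = 33
`z -= 3` → z = 48
`val //= 3` → val = 11
So val = 11

Answer: 11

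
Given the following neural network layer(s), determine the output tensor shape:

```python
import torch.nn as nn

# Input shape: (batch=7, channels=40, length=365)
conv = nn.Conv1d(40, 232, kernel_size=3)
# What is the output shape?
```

Input: (7, 40, 365) -> Output: (7, 232, 363)

Answer: (7, 232, 363)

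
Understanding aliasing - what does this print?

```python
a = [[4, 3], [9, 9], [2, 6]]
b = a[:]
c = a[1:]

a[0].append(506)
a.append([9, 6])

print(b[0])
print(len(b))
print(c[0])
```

Key concept: slice with nested mutation.
Step by step:
`a = [[4, 3], [9, 9], [2, 6]]` → a = [[4, 3], [9, 9], [2, 6]]
`b = a[:]` → b = [[4, 3], [9, 9], [2, 6]]
`c = a[1:]` → c = [[9, 9], [2, 6]]
`a[0].append(506)` → a = [[4, 3, 506], [9, 9], [2, 6]]; b = [[4, 3, 506], [9, 9], [2, 6]]
`a.append([9, 6])` → a = [[4, 3, 506], [9, 9], [2, 6], [9, 6]]
`print(b[0])` → prints [4, 3, 506]
`print(len(b))` → prints 3
`print(c[0])` → prints [9, 9]

Answer:
[4, 3, 506]
3
[9, 9]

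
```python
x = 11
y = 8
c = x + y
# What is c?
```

Trace:
`x = 11` → x = 11
`y = 8` → y = 8
`c = x + y` → c = 19
So c = 19

Answer: 19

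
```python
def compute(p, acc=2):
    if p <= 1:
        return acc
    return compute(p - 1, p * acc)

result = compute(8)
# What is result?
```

Accumulator trace (n, acc): (8, 2) -> (7, 16) -> (6, 112) -> (5, 672) -> (4, 3360) -> (3, 13440) -> (2, 40320) -> (1, 80640) -> return 80640

Answer: 80640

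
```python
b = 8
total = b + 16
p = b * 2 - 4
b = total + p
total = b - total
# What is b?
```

Trace:
`b = 8` → b = 8
`total = b + 16` → total = 24
`p = b * 2 - 4` → p = 12
`b = total + p` → b = 36
`total = b - total` → total = 12
So b = 36

Answer: 36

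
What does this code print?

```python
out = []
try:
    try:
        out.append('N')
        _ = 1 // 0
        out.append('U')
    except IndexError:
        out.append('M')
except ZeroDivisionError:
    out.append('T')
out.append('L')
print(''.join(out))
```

Execution trace: 'N' (try body) → 'T' (outer except ZeroDivisionError) → 'L' (after the try/except). Output: NTL

Answer: NTL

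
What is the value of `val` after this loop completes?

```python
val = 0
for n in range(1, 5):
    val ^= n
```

XOR of 1 to 4
`val` takes the values: 0 → 1 → 3 → 0 → 4

Answer: 4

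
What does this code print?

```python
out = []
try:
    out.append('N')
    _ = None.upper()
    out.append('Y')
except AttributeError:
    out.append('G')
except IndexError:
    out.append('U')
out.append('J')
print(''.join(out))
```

Execution trace: 'N' (try body) → 'G' (except AttributeError) → 'J' (after the try/except). Output: NGJ

Answer: NGJ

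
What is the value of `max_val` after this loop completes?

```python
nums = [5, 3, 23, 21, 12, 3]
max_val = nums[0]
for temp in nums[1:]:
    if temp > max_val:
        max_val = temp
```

Maximum of [5, 3, 23, 21, 12, 3]
`max_val` takes the values: 5 → 23

Answer: 23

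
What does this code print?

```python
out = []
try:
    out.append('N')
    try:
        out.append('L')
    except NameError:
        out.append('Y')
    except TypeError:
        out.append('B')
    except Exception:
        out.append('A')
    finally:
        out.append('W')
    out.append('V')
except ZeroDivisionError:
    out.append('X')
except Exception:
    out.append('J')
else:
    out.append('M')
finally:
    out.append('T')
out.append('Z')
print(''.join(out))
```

Execution trace: 'N' (try body) → 'L' (inner try body, no exception) → 'W' (inner finally) → 'V' (try body, no exception) → 'M' (else) → 'T' (finally) → 'Z' (after the try/except). Output: NLWVMTZ

Answer: NLWVMTZ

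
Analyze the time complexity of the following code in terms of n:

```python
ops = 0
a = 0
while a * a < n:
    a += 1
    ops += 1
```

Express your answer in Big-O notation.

Each loop level contributes: √n. Multiplying the contributions gives O(√n).

Answer: O(√n)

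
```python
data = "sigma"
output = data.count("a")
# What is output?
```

Trace:
`data = "sigma"` → data = 'sigma'
`output = data.count("a")` → output = 1
So output = 1

Answer: 1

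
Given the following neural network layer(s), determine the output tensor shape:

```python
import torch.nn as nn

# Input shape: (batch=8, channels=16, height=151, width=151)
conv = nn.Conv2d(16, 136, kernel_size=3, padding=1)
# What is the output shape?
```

Input: (8, 16, 151, 151) -> Output: (8, 136, 151, 151)

Answer: (8, 136, 151, 151)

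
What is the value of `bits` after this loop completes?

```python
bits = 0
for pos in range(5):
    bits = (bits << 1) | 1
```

Build 5 consecutive 1-bits: 0b11111
`bits` takes the values: 0 → 1 → 3 → 7 → 15 → 31

Answer: 31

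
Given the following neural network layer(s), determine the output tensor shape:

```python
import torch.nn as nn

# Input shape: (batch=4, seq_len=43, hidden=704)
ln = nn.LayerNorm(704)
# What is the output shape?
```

Input: (4, 43, 704) -> Output: (4, 43, 704)

Answer: (4, 43, 704)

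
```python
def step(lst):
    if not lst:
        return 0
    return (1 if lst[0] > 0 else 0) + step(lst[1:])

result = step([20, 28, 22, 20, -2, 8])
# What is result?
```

Count of positive elements in [20, 28, 22, 20, -2, 8] = 5

Answer: 5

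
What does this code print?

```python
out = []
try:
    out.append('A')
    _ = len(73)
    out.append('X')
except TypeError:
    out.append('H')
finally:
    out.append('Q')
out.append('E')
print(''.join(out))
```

Execution trace: 'A' (try body) → 'H' (except TypeError) → 'Q' (finally) → 'E' (after the try/except). Output: AHQE

Answer: AHQE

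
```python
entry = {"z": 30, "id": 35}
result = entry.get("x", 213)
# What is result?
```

Trace:
`entry = {"z": 30, "id": 35}` → entry = {'z': 30, 'id': 35}
`result = entry.get("x", 213)` → result = 213
So result = 213

Answer: 213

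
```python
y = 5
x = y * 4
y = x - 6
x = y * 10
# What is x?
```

Trace:
`y = 5` → y = 5
`x = y * 4` → x = 20
`y = x - 6` → y = 14
`x = y * 10` → x = 140
So x = 140

Answer: 140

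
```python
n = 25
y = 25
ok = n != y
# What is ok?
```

Trace:
`n = 25` → n = 25
`y = 25` → y = 25
`ok = n != y` → ok = False
So ok = False

Answer: False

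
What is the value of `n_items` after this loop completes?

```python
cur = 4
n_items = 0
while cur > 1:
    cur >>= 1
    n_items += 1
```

Count right shifts until 1
`n_items` takes the values: 0 → 1 → 2

Answer: 2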